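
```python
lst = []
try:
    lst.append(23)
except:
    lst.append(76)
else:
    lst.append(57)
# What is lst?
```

Step-by-step execution trace:
1. try: `lst.append(23)` → lst = [23]. No exception raised.
2. `except` is skipped.
3. `else` runs (try completed without exception): `lst.append(57)` → lst = [23, 57].
Result: [23, 57]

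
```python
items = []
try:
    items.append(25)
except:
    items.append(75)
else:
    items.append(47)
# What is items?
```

Step-by-step execution trace:
1. try: `items.append(25)` → items = [25]. No exception raised.
2. `except` is skipped.
3. `else` runs (try completed without exception): `items.append(47)` → items = [25, 47].
Result: [25, 47]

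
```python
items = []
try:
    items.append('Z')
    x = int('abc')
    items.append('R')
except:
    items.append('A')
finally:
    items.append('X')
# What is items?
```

Step-by-step execution trace:
1. try: `items.append('Z')` → items = ['Z'].
2. `x = int('abc')` raises ValueError; `items.append('R')` is not reached.
3. bare `except` matches → `items.append('A')` → items = ['Z', 'A'].
4. finally always runs: `items.append('X')` → items = ['Z', 'A', 'X'].
Result: ['Z', 'A', 'X']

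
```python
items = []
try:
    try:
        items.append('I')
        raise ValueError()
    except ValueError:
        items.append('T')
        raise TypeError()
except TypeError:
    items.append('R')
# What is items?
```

Step-by-step execution trace:
1. Inner try: `items.append('I')` → items = ['I'].
2. `raise ValueError()` raises ValueError.
3. Inner `except ValueError` matches → `items.append('T')` → items = ['I', 'T'].
4. `raise TypeError()` raises TypeError; propagates to outer try.
5. Outer `except TypeError` matches → `items.append('R')` → items = ['I', 'T', 'R'].
Result: ['I', 'T', 'R']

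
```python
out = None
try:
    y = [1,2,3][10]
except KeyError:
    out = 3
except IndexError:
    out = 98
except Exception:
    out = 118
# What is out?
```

Step-by-step execution trace:
1. `y = [1,2,3][10]` raises IndexError.
2. `except KeyError` does not match IndexError; skipped.
3. `except IndexError` matches → out = 98.
4. Remaining except clauses are skipped.
Result: 98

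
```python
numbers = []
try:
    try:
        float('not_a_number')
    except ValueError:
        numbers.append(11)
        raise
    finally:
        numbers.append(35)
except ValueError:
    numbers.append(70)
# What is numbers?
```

Step-by-step execution trace:
1. Inner try: `float('not_a_number')` raises ValueError.
2. Inner `except ValueError` matches → `numbers.append(11)` → numbers = [11].
3. bare `raise` re-raises ValueError.
4. Inner `finally` runs during unwinding: `numbers.append(35)` → numbers = [11, 35].
5. Outer `except ValueError` matches → `numbers.append(70)` → numbers = [11, 35, 70].
Result: [11, 35, 70]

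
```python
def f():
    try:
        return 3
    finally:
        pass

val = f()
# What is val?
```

Step-by-step execution trace:
1. `f()` enters try: `return 3` sets pending return value 3.
2. Before returning, `finally: pass` runs (no effect).
3. f() returns 3 → val = 3.
Result: 3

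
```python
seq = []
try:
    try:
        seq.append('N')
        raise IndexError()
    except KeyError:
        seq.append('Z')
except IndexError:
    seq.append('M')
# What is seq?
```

Step-by-step execution trace:
1. Inner try: `seq.append('N')` → seq = ['N'].
2. `raise IndexError()` raises IndexError.
3. Inner `except KeyError` does not match IndexError; exception propagates to outer try.
4. Outer `except IndexError` matches → `seq.append('M')` → seq = ['N', 'M'].
Result: ['N', 'M']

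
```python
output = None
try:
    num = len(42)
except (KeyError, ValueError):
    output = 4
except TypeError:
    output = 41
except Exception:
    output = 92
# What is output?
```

Step-by-step execution trace:
1. `num = len(42)` raises TypeError.
2. `except (KeyError, ValueError)` does not match TypeError; skipped.
3. `except TypeError` matches (exact type match) → output = 41.
4. `except Exception` is not reached.
Result: 41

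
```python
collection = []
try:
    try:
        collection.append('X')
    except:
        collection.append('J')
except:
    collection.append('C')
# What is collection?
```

Step-by-step execution trace:
1. Inner try: `collection.append('X')` → collection = ['X']. No exception raised.
2. Inner `except` is skipped.
3. Inner try completes normally; outer `except` is skipped.
Result: ['X']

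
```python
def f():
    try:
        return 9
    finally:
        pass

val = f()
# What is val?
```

Step-by-step execution trace:
1. `f()` enters try: `return 9` sets pending return value 9.
2. Before returning, `finally: pass` runs (no effect).
3. f() returns 9 → val = 9.
Result: 9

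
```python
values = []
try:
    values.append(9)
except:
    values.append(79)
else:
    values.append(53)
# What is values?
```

Step-by-step execution trace:
1. try: `values.append(9)` → values = [9]. No exception raised.
2. `except` is skipped.
3. `else` runs (try completed without exception): `values.append(53)` → values = [9, 53].
Result: [9, 53]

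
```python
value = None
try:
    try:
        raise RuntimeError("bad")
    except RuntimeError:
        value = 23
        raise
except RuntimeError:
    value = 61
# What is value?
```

Step-by-step execution trace:
1. Inner try: `raise RuntimeError("bad")` raises RuntimeError.
2. Inner `except RuntimeError` matches → value = 23.
3. bare `raise` re-raises the same RuntimeError.
4. Outer `except RuntimeError` matches → value = 61.
Result: 61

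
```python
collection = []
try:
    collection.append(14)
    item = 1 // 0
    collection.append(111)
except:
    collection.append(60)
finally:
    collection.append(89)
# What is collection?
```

Step-by-step execution trace:
1. try: `collection.append(14)` → collection = [14].
2. `item = 1 // 0` raises ZeroDivisionError; `collection.append(111)` is not reached.
3. bare `except` matches → `collection.append(60)` → collection = [14, 60].
4. finally always runs: `collection.append(89)` → collection = [14, 60, 89].
Result: [14, 60, 89]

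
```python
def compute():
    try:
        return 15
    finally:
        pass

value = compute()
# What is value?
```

Step-by-step execution trace:
1. `compute()` enters try: `return 15` sets pending return value 15.
2. Before returning, `finally: pass` runs (no effect).
3. compute() returns 15 → value = 15.
Result: 15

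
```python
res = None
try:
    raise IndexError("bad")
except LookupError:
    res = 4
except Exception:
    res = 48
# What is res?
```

Step-by-step execution trace:
1. `raise IndexError(...)` raises IndexError.
2. `except LookupError` matches (IndexError is a subclass of LookupError) → res = 4.
3. `except Exception` is not reached.
Result: 4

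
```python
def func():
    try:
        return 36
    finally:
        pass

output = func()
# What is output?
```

Step-by-step execution trace:
1. `func()` enters try: `return 36` sets pending return value 36.
2. Before returning, `finally: pass` runs (no effect).
3. func() returns 36 → output = 36.
Result: 36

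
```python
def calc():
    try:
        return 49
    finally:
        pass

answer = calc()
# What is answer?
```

Step-by-step execution trace:
1. `calc()` enters try: `return 49` sets pending return value 49.
2. Before returning, `finally: pass` runs (no effect).
3. calc() returns 49 → answer = 49.
Result: 49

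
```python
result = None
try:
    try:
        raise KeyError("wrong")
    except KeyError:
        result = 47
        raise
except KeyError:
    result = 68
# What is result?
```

Step-by-step execution trace:
1. Inner try: `raise KeyError("wrong")` raises KeyError.
2. Inner `except KeyError` matches → result = 47.
3. bare `raise` re-raises the same KeyError.
4. Outer `except KeyError` matches → result = 68.
Result: 68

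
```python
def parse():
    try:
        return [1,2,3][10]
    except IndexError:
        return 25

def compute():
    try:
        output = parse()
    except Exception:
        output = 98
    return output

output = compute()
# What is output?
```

Step-by-step execution trace:
1. `compute()` calls `parse()`.
2. In parse: `[1,2,3][10]` raises IndexError; `except IndexError` catches it → returns 25.
3. In compute: `output = parse()` → output = 25. No exception reaches compute.
4. `except Exception` is skipped; compute returns 25.
5. output = 25.
Result: 25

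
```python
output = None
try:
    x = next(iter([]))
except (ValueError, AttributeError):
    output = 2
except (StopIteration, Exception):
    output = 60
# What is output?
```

Step-by-step execution trace:
1. `x = next(iter([]))` raises StopIteration.
2. `except (ValueError, AttributeError)` does not match StopIteration; skipped.
3. `except (StopIteration, Exception)` matches (StopIteration is in the tuple) → output = 60.
Result: 60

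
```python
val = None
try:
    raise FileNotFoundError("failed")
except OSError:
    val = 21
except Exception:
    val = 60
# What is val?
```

Step-by-step execution trace:
1. `raise FileNotFoundError(...)` raises FileNotFoundError.
2. `except OSError` matches (FileNotFoundError is a subclass of OSError) → val = 21.
3. `except Exception` is not reached.
Result: 21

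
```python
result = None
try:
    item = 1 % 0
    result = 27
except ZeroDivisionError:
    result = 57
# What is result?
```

Step-by-step execution trace:
1. `item = 1 % 0` raises ZeroDivisionError.
2. `result = 27` is not reached.
3. `except ZeroDivisionError` matches → result = 57.
Result: 57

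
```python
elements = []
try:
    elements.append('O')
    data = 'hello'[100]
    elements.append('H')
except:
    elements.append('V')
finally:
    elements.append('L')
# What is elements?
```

Step-by-step execution trace:
1. try: `elements.append('O')` → elements = ['O'].
2. `data = 'hello'[100]` raises IndexError; `elements.append('H')` is not reached.
3. bare `except` matches → `elements.append('V')` → elements = ['O', 'V'].
4. finally always runs: `elements.append('L')` → elements = ['O', 'V', 'L'].
Result: ['O', 'V', 'L']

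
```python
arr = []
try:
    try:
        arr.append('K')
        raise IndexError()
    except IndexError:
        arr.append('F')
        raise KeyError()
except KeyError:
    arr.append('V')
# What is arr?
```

Step-by-step execution trace:
1. Inner try: `arr.append('K')` → arr = ['K'].
2. `raise IndexError()` raises IndexError.
3. Inner `except IndexError` matches → `arr.append('F')` → arr = ['K', 'F'].
4. `raise KeyError()` raises KeyError; propagates to outer try.
5. Outer `except KeyError` matches → `arr.append('V')` → arr = ['K', 'F', 'V'].
Result: ['K', 'F', 'V']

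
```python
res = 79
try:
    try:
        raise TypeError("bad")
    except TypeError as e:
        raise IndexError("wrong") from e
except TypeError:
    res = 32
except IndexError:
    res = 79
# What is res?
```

Step-by-step execution trace:
1. Inner try raises TypeError; inner `except TypeError as e` catches it.
2. `raise IndexError(...) from e` raises IndexError (TypeError is attached as __cause__, but only IndexError is active).
3. Outer `except TypeError` does not match IndexError; skipped.
4. Outer `except IndexError` matches → res = 79.
Result: 79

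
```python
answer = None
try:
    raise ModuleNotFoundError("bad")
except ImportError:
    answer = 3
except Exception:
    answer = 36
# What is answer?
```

Step-by-step execution trace:
1. `raise ModuleNotFoundError(...)` raises ModuleNotFoundError.
2. `except ImportError` matches (ModuleNotFoundError is a subclass of ImportError) → answer = 3.
3. `except Exception` is not reached.
Result: 3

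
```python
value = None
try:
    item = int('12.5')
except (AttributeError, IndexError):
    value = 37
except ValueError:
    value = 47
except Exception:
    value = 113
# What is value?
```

Step-by-step execution trace:
1. `item = int('12.5')` raises ValueError.
2. `except (AttributeError, IndexError)` does not match ValueError; skipped.
3. `except ValueError` matches (exact type match) → value = 47.
4. `except Exception` is not reached.
Result: 47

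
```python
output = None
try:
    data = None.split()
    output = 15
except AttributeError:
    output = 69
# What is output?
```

Step-by-step execution trace:
1. `data = None.split()` raises AttributeError.
2. `output = 15` is not reached.
3. `except AttributeError` matches → output = 69.
Result: 69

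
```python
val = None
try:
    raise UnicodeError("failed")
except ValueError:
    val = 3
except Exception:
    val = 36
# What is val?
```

Step-by-step execution trace:
1. `raise UnicodeError(...)` raises UnicodeError.
2. `except ValueError` matches (UnicodeError is a subclass of ValueError) → val = 3.
3. `except Exception` is not reached.
Result: 3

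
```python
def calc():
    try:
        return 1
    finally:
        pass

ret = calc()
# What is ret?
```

Step-by-step execution trace:
1. `calc()` enters try: `return 1` sets pending return value 1.
2. Before returning, `finally: pass` runs (no effect).
3. calc() returns 1 → ret = 1.
Result: 1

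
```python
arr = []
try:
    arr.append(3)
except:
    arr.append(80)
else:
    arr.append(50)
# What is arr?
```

Step-by-step execution trace:
1. try: `arr.append(3)` → arr = [3]. No exception raised.
2. `except` is skipped.
3. `else` runs (try completed without exception): `arr.append(50)` → arr = [3, 50].
Result: [3, 50]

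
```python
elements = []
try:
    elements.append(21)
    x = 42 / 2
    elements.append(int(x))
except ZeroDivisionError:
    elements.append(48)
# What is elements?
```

Step-by-step execution trace:
1. try: `elements.append(21)` → elements = [21].
2. `x = 42 / 2` → x = 21.0. No exception raised.
3. `elements.append(int(x))` → elements = [21, 21].
4. `except ZeroDivisionError` is skipped (no exception was raised).
Result: [21, 21]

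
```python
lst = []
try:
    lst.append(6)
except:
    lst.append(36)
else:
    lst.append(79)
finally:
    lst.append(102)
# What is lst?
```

Step-by-step execution trace:
1. try: `lst.append(6)` → lst = [6]. No exception raised.
2. `except` is skipped.
3. `else` runs: `lst.append(79)` → lst = [6, 79].
4. `finally` always runs: `lst.append(102)` → lst = [6, 79, 102].
Result: [6, 79, 102]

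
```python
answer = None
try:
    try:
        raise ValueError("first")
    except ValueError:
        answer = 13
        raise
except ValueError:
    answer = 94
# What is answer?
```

Step-by-step execution trace:
1. Inner try: `raise ValueError("first")` raises ValueError.
2. Inner `except ValueError` matches → answer = 13.
3. bare `raise` re-raises the same ValueError.
4. Outer `except ValueError` matches → answer = 94.
Result: 94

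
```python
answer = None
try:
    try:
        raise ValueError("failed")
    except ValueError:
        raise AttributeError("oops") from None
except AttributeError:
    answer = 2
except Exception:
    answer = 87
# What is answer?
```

Step-by-step execution trace:
1. Inner try raises ValueError; inner `except ValueError` catches it.
2. `raise AttributeError(...) from None` raises AttributeError (from None suppresses __context__, but the active exception is still AttributeError).
3. Outer `except AttributeError` matches → answer = 2.
4. `except Exception` is not reached.
Result: 2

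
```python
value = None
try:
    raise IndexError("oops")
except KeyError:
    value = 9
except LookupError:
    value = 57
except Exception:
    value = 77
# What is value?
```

Step-by-step execution trace:
1. `raise IndexError(...)` raises IndexError.
2. `except KeyError` does not match (IndexError is not a subclass of KeyError); skipped.
3. `except LookupError` matches (IndexError is a subclass of LookupError) → value = 57.
4. `except Exception` is not reached.
Result: 57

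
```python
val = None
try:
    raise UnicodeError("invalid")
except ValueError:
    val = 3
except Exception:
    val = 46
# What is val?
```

Step-by-step execution trace:
1. `raise UnicodeError(...)` raises UnicodeError.
2. `except ValueError` matches (UnicodeError is a subclass of ValueError) → val = 3.
3. `except Exception` is not reached.
Result: 3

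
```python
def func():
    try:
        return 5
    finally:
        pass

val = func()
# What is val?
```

Step-by-step execution trace:
1. `func()` enters try: `return 5` sets pending return value 5.
2. Before returning, `finally: pass` runs (no effect).
3. func() returns 5 → val = 5.
Result: 5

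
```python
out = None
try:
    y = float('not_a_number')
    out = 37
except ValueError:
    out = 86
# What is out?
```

Step-by-step execution trace:
1. `y = float('not_a_number')` raises ValueError.
2. `out = 37` is not reached.
3. `except ValueError` matches → out = 86.
Result: 86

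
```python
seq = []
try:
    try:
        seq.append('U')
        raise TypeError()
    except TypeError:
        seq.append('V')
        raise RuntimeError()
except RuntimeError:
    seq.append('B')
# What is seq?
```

Step-by-step execution trace:
1. Inner try: `seq.append('U')` → seq = ['U'].
2. `raise TypeError()` raises TypeError.
3. Inner `except TypeError` matches → `seq.append('V')` → seq = ['U', 'V'].
4. `raise RuntimeError()` raises RuntimeError; propagates to outer try.
5. Outer `except RuntimeError` matches → `seq.append('B')` → seq = ['U', 'V', 'B'].
Result: ['U', 'V', 'B']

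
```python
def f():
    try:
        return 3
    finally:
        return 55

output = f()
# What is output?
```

Step-by-step execution trace:
1. `f()` enters try: `return 3` sets pending return value 3.
2. Before returning, `finally: return 55` runs and overrides the pending return.
3. f() returns 55 → output = 55.
Result: 55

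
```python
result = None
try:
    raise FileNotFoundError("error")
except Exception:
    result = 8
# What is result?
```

Step-by-step execution trace:
1. `raise FileNotFoundError(...)` raises FileNotFoundError.
2. `except Exception` matches (FileNotFoundError is a subclass of Exception) → result = 8.
Result: 8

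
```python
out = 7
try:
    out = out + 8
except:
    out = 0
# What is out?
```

Step-by-step execution trace:
1. out starts at 7.
2. try: `out = out + 8` → out = 15. No exception raised.
3. `except` is skipped.
Result: 15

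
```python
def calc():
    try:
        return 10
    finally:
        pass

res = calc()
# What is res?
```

Step-by-step execution trace:
1. `calc()` enters try: `return 10` sets pending return value 10.
2. Before returning, `finally: pass` runs (no effect).
3. calc() returns 10 → res = 10.
Result: 10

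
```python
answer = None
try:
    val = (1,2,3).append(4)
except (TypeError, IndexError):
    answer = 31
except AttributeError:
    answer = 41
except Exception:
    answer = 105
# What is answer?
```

Step-by-step execution trace:
1. `val = (1,2,3).append(4)` raises AttributeError.
2. `except (TypeError, IndexError)` does not match AttributeError; skipped.
3. `except AttributeError` matches (exact type match) → answer = 41.
4. `except Exception` is not reached.
Result: 41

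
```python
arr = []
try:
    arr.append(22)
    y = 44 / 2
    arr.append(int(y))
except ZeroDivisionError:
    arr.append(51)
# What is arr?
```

Step-by-step execution trace:
1. try: `arr.append(22)` → arr = [22].
2. `y = 44 / 2` → y = 22.0. No exception raised.
3. `arr.append(int(y))` → arr = [22, 22].
4. `except ZeroDivisionError` is skipped (no exception was raised).
Result: [22, 22]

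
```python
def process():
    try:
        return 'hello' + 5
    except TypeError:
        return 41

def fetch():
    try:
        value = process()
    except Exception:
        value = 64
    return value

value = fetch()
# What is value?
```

Step-by-step execution trace:
1. `fetch()` calls `process()`.
2. In process: `'hello' + 5` raises TypeError; `except TypeError` catches it → returns 41.
3. In fetch: `value = process()` → value = 41. No exception reaches fetch.
4. `except Exception` is skipped; fetch returns 41.
5. value = 41.
Result: 41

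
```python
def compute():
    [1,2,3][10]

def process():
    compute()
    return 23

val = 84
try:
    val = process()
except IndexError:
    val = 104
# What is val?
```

Step-by-step execution trace:
1. val starts at 84.
2. try: `process()` calls `compute()`.
3. `compute()` evaluates `[1,2,3][10]`, which raises IndexError; it propagates through process (uncaught).
4. `return 23` in process is not reached; the assignment to val does not complete.
5. `except IndexError` matches → val = 104.
Result: 104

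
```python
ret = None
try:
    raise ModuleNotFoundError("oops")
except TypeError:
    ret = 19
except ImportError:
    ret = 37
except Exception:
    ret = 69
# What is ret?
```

Step-by-step execution trace:
1. `raise ModuleNotFoundError(...)` raises ModuleNotFoundError.
2. `except TypeError` does not match (ModuleNotFoundError is not a subclass of TypeError); skipped.
3. `except ImportError` matches (ModuleNotFoundError is a subclass of ImportError) → ret = 37.
4. `except Exception` is not reached.
Result: 37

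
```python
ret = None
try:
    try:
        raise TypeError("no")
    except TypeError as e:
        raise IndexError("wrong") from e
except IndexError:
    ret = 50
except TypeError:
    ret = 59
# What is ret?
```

Step-by-step execution trace:
1. Inner try raises TypeError; inner `except TypeError as e` catches it.
2. `raise IndexError(...) from e` raises IndexError (TypeError is attached as __cause__, but only IndexError is active).
3. Outer `except IndexError` matches → ret = 50.
4. `except TypeError` is not reached.
Result: 50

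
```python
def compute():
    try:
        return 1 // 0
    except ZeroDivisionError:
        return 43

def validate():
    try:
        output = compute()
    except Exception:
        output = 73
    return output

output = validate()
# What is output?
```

Step-by-step execution trace:
1. `validate()` calls `compute()`.
2. In compute: `1 // 0` raises ZeroDivisionError; `except ZeroDivisionError` catches it → returns 43.
3. In validate: `output = compute()` → output = 43. No exception reaches validate.
4. `except Exception` is skipped; validate returns 43.
5. output = 43.
Result: 43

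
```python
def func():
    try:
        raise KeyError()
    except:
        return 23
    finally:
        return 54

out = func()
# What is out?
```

Step-by-step execution trace:
1. `func()` enters try: `raise KeyError()` raises KeyError.
2. bare `except` matches → `return 23` sets pending return value 23.
3. Before returning, `finally: return 54` runs and overrides the pending return.
4. func() returns 54 → out = 54.
Result: 54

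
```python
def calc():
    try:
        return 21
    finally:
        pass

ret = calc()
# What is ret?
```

Step-by-step execution trace:
1. `calc()` enters try: `return 21` sets pending return value 21.
2. Before returning, `finally: pass` runs (no effect).
3. calc() returns 21 → ret = 21.
Result: 21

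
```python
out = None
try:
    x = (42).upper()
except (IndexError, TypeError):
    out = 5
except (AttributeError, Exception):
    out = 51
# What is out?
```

Step-by-step execution trace:
1. `x = (42).upper()` raises AttributeError.
2. `except (IndexError, TypeError)` does not match AttributeError; skipped.
3. `except (AttributeError, Exception)` matches (AttributeError is in the tuple) → out = 51.
Result: 51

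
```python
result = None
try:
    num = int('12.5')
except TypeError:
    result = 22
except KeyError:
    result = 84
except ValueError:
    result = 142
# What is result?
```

Step-by-step execution trace:
1. `num = int('12.5')` raises ValueError.
2. `except TypeError` does not match ValueError; skipped.
3. `except KeyError` does not match ValueError; skipped.
4. `except ValueError` matches → result = 142.
Result: 142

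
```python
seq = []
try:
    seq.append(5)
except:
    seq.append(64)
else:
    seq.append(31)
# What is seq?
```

Step-by-step execution trace:
1. try: `seq.append(5)` → seq = [5]. No exception raised.
2. `except` is skipped.
3. `else` runs (try completed without exception): `seq.append(31)` → seq = [5, 31].
Result: [5, 31]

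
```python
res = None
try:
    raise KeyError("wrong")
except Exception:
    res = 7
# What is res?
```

Step-by-step execution trace:
1. `raise KeyError(...)` raises KeyError.
2. `except Exception` matches (KeyError is a subclass of Exception) → res = 7.
Result: 7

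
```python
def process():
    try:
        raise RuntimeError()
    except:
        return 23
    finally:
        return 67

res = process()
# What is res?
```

Step-by-step execution trace:
1. `process()` enters try: `raise RuntimeError()` raises RuntimeError.
2. bare `except` matches → `return 23` sets pending return value 23.
3. Before returning, `finally: return 67` runs and overrides the pending return.
4. process() returns 67 → res = 67.
Result: 67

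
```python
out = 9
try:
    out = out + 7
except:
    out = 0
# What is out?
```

Step-by-step execution trace:
1. out starts at 9.
2. try: `out = out + 7` → out = 16. No exception raised.
3. `except` is skipped.
Result: 16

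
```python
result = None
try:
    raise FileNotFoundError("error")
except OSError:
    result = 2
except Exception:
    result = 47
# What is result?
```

Step-by-step execution trace:
1. `raise FileNotFoundError(...)` raises FileNotFoundError.
2. `except OSError` matches (FileNotFoundError is a subclass of OSError) → result = 2.
3. `except Exception` is not reached.
Result: 2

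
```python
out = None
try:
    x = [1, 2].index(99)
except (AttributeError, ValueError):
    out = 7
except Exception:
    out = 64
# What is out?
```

Step-by-step execution trace:
1. `x = [1, 2].index(99)` raises ValueError.
2. `except (AttributeError, ValueError)` matches (ValueError is in the tuple) → out = 7.
3. `except Exception` is not reached.
Result: 7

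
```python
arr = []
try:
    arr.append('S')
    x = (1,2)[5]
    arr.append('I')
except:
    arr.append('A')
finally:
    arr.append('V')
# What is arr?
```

Step-by-step execution trace:
1. try: `arr.append('S')` → arr = ['S'].
2. `x = (1,2)[5]` raises IndexError; `arr.append('I')` is not reached.
3. bare `except` matches → `arr.append('A')` → arr = ['S', 'A'].
4. finally always runs: `arr.append('V')` → arr = ['S', 'A', 'V'].
Result: ['S', 'A', 'V']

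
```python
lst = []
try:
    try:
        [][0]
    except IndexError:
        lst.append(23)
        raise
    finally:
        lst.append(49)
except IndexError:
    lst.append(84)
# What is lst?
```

Step-by-step execution trace:
1. Inner try: `[][0]` raises IndexError.
2. Inner `except IndexError` matches → `lst.append(23)` → lst = [23].
3. bare `raise` re-raises IndexError.
4. Inner `finally` runs during unwinding: `lst.append(49)` → lst = [23, 49].
5. Outer `except IndexError` matches → `lst.append(84)` → lst = [23, 49, 84].
Result: [23, 49, 84]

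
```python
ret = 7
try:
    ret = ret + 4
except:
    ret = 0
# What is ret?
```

Step-by-step execution trace:
1. ret starts at 7.
2. try: `ret = ret + 4` → ret = 11. No exception raised.
3. `except` is skipped.
Result: 11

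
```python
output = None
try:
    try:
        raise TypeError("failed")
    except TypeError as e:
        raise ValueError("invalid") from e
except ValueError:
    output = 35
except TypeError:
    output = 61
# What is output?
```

Step-by-step execution trace:
1. Inner try raises TypeError; inner `except TypeError as e` catches it.
2. `raise ValueError(...) from e` raises ValueError (TypeError is attached as __cause__, but only ValueError is active).
3. Outer `except ValueError` matches → output = 35.
4. `except TypeError` is not reached.
Result: 35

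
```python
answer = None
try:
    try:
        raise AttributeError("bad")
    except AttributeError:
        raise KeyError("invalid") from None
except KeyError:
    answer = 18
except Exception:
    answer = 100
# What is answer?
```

Step-by-step execution trace:
1. Inner try raises AttributeError; inner `except AttributeError` catches it.
2. `raise KeyError(...) from None` raises KeyError (from None suppresses __context__, but the active exception is still KeyError).
3. Outer `except KeyError` matches → answer = 18.
4. `except Exception` is not reached.
Result: 18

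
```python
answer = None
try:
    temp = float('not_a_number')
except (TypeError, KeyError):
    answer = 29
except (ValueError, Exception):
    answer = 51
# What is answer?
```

Step-by-step execution trace:
1. `temp = float('not_a_number')` raises ValueError.
2. `except (TypeError, KeyError)` does not match ValueError; skipped.
3. `except (ValueError, Exception)` matches (ValueError is in the tuple) → answer = 51.
Result: 51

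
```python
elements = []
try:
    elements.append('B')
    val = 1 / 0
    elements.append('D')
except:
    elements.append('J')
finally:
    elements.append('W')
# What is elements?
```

Step-by-step execution trace:
1. try: `elements.append('B')` → elements = ['B'].
2. `val = 1 / 0` raises ZeroDivisionError; `elements.append('D')` is not reached.
3. bare `except` matches → `elements.append('J')` → elements = ['B', 'J'].
4. finally always runs: `elements.append('W')` → elements = ['B', 'J', 'W'].
Result: ['B', 'J', 'W']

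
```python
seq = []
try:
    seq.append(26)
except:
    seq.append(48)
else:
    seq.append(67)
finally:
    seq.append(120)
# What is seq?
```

Step-by-step execution trace:
1. try: `seq.append(26)` → seq = [26]. No exception raised.
2. `except` is skipped.
3. `else` runs: `seq.append(67)` → seq = [26, 67].
4. `finally` always runs: `seq.append(120)` → seq = [26, 67, 120].
Result: [26, 67, 120]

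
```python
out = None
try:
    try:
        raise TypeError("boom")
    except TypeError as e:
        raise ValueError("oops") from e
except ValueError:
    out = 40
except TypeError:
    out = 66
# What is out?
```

Step-by-step execution trace:
1. Inner try raises TypeError; inner `except TypeError as e` catches it.
2. `raise ValueError(...) from e` raises ValueError (TypeError is attached as __cause__, but only ValueError is active).
3. Outer `except ValueError` matches → out = 40.
4. `except TypeError` is not reached.
Result: 40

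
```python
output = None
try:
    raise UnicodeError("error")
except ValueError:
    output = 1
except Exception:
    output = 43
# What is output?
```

Step-by-step execution trace:
1. `raise UnicodeError(...)` raises UnicodeError.
2. `except ValueError` matches (UnicodeError is a subclass of ValueError) → output = 1.
3. `except Exception` is not reached.
Result: 1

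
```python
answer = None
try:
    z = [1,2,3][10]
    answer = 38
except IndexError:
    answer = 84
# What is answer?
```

Step-by-step execution trace:
1. `z = [1,2,3][10]` raises IndexError.
2. `answer = 38` is not reached.
3. `except IndexError` matches → answer = 84.
Result: 84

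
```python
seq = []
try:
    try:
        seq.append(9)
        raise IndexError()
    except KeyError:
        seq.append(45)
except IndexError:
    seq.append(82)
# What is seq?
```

Step-by-step execution trace:
1. Inner try: `seq.append(9)` → seq = [9].
2. `raise IndexError()` raises IndexError.
3. Inner `except KeyError` does not match IndexError; exception propagates to outer try.
4. Outer `except IndexError` matches → `seq.append(82)` → seq = [9, 82].
Result: [9, 82]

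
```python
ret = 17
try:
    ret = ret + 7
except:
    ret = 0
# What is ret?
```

Step-by-step execution trace:
1. ret starts at 17.
2. try: `ret = ret + 7` → ret = 24. No exception raised.
3. `except` is skipped.
Result: 24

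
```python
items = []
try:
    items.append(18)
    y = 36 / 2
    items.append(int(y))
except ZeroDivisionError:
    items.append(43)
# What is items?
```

Step-by-step execution trace:
1. try: `items.append(18)` → items = [18].
2. `y = 36 / 2` → y = 18.0. No exception raised.
3. `items.append(int(y))` → items = [18, 18].
4. `except ZeroDivisionError` is skipped (no exception was raised).
Result: [18, 18]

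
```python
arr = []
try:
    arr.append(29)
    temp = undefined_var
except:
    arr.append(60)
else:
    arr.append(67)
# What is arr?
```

Step-by-step execution trace:
1. try: `arr.append(29)` → arr = [29].
2. `temp = undefined_var` raises NameError.
3. bare `except` matches → `arr.append(60)` → arr = [29, 60].
4. `else` is skipped (an exception was raised).
Result: [29, 60]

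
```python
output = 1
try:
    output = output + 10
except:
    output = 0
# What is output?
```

Step-by-step execution trace:
1. output starts at 1.
2. try: `output = output + 10` → output = 11. No exception raised.
3. `except` is skipped.
Result: 11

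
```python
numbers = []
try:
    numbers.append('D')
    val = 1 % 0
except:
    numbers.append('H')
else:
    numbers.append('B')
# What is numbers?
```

Step-by-step execution trace:
1. try: `numbers.append('D')` → numbers = ['D'].
2. `val = 1 % 0` raises ZeroDivisionError.
3. bare `except` matches → `numbers.append('H')` → numbers = ['D', 'H'].
4. `else` is skipped (an exception was raised).
Result: ['D', 'H']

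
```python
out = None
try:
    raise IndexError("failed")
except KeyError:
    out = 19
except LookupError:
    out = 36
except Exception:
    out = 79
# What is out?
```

Step-by-step execution trace:
1. `raise IndexError(...)` raises IndexError.
2. `except KeyError` does not match (IndexError is not a subclass of KeyError); skipped.
3. `except LookupError` matches (IndexError is a subclass of LookupError) → out = 36.
4. `except Exception` is not reached.
Result: 36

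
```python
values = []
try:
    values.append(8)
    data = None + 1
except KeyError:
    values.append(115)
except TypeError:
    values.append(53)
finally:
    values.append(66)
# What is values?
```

Step-by-step execution trace:
1. try: `values.append(8)` → values = [8].
2. `data = None + 1` raises TypeError.
3. `except KeyError` does not match TypeError; skipped.
4. `except TypeError` matches → `values.append(53)` → values = [8, 53].
5. finally always runs: `values.append(66)` → values = [8, 53, 66].
Result: [8, 53, 66]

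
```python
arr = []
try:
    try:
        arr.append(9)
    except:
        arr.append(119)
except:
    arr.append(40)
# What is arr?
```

Step-by-step execution trace:
1. Inner try: `arr.append(9)` → arr = [9]. No exception raised.
2. Inner `except` is skipped.
3. Inner try completes normally; outer `except` is skipped.
Result: [9]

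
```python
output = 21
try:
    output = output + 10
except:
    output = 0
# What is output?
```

Step-by-step execution trace:
1. output starts at 21.
2. try: `output = output + 10` → output = 31. No exception raised.
3. `except` is skipped.
Result: 31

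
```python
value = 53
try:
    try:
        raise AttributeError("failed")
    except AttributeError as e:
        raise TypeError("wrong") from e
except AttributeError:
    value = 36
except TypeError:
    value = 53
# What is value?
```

Step-by-step execution trace:
1. Inner try raises AttributeError; inner `except AttributeError as e` catches it.
2. `raise TypeError(...) from e` raises TypeError (AttributeError is attached as __cause__, but only TypeError is active).
3. Outer `except AttributeError` does not match TypeError; skipped.
4. Outer `except TypeError` matches → value = 53.
Result: 53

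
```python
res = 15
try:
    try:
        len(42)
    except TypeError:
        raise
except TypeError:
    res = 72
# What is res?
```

Step-by-step execution trace:
1. Inner try: `len(42)` raises TypeError.
2. Inner `except TypeError` matches; bare `raise` re-raises the same TypeError.
3. Outer `except TypeError` matches → res = 72.
Result: 72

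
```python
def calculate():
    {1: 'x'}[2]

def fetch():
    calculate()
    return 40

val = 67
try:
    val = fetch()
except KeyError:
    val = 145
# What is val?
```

Step-by-step execution trace:
1. val starts at 67.
2. try: `fetch()` calls `calculate()`.
3. `calculate()` evaluates `{1: 'x'}[2]`, which raises KeyError; it propagates through fetch (uncaught).
4. `return 40` in fetch is not reached; the assignment to val does not complete.
5. `except KeyError` matches → val = 145.
Result: 145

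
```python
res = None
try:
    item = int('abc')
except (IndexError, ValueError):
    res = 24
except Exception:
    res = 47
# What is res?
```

Step-by-step execution trace:
1. `item = int('abc')` raises ValueError.
2. `except (IndexError, ValueError)` matches (ValueError is in the tuple) → res = 24.
3. `except Exception` is not reached.
Result: 24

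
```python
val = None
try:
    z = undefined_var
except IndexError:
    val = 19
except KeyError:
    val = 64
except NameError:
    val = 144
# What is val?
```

Step-by-step execution trace:
1. `z = undefined_var` raises NameError.
2. `except IndexError` does not match NameError; skipped.
3. `except KeyError` does not match NameError; skipped.
4. `except NameError` matches → val = 144.
Result: 144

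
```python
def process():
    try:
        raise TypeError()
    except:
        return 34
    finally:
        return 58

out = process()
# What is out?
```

Step-by-step execution trace:
1. `process()` enters try: `raise TypeError()` raises TypeError.
2. bare `except` matches → `return 34` sets pending return value 34.
3. Before returning, `finally: return 58` runs and overrides the pending return.
4. process() returns 58 → out = 58.
Result: 58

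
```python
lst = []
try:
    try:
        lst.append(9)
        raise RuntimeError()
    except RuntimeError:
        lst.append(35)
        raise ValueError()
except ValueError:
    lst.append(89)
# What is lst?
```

Step-by-step execution trace:
1. Inner try: `lst.append(9)` → lst = [9].
2. `raise RuntimeError()` raises RuntimeError.
3. Inner `except RuntimeError` matches → `lst.append(35)` → lst = [9, 35].
4. `raise ValueError()` raises ValueError; propagates to outer try.
5. Outer `except ValueError` matches → `lst.append(89)` → lst = [9, 35, 89].
Result: [9, 35, 89]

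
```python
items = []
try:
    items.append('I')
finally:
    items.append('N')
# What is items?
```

Step-by-step execution trace:
1. try: `items.append('I')` → items = ['I'].
2. The try body completes without raising.
3. finally always runs: `items.append('N')` → items = ['I', 'N'].
Result: ['I', 'N']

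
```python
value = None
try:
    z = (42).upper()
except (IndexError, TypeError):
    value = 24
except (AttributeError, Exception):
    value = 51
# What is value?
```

Step-by-step execution trace:
1. `z = (42).upper()` raises AttributeError.
2. `except (IndexError, TypeError)` does not match AttributeError; skipped.
3. `except (AttributeError, Exception)` matches (AttributeError is in the tuple) → value = 51.
Result: 51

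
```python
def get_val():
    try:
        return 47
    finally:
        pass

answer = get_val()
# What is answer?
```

Step-by-step execution trace:
1. `get_val()` enters try: `return 47` sets pending return value 47.
2. Before returning, `finally: pass` runs (no effect).
3. get_val() returns 47 → answer = 47.
Result: 47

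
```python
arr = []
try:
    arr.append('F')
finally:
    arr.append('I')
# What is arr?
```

Step-by-step execution trace:
1. try: `arr.append('F')` → arr = ['F'].
2. The try body completes without raising.
3. finally always runs: `arr.append('I')` → arr = ['F', 'I'].
Result: ['F', 'I']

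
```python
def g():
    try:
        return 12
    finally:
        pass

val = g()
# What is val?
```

Step-by-step execution trace:
1. `g()` enters try: `return 12` sets pending return value 12.
2. Before returning, `finally: pass` runs (no effect).
3. g() returns 12 → val = 12.
Result: 12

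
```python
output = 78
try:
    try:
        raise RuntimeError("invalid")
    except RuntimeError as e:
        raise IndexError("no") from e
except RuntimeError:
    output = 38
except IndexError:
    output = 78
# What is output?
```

Step-by-step execution trace:
1. Inner try raises RuntimeError; inner `except RuntimeError as e` catches it.
2. `raise IndexError(...) from e` raises IndexError (RuntimeError is attached as __cause__, but only IndexError is active).
3. Outer `except RuntimeError` does not match IndexError; skipped.
4. Outer `except IndexError` matches → output = 78.
Result: 78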